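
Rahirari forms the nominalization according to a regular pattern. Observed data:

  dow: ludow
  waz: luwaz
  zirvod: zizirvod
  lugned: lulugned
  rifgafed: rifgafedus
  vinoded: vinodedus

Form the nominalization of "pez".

lupez

"pez" has 1 vowel. The stems with 1 vowel (dow → ludow, waz → luwaz) add the prefix lu-.
So pez → lupez.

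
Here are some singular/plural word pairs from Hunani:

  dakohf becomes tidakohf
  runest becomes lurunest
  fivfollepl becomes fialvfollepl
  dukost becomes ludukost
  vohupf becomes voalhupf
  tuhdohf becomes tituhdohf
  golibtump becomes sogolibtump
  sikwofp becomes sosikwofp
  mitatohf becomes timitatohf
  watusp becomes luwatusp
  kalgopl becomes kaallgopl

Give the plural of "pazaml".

sopazaml

tuhdohf and vohupf both end in -f yet inflect differently (tituhdohf, voalhupf), so the final letter is not what conditions the rule; the second-to-last letter is.
"pazaml" has second-to-last letter 'm'. The one such stem in the data (golibtump → sogolibtump) adds the prefix so-, so the same rule applies.
The other patterns: stems whose second-to-last letter is 'h' add the prefix ti-; stems whose second-to-last letter is 's' add the prefix lu-; stems whose second-to-last letter is 'p' insert -al- after the first vowel.
So pazaml → sopazaml.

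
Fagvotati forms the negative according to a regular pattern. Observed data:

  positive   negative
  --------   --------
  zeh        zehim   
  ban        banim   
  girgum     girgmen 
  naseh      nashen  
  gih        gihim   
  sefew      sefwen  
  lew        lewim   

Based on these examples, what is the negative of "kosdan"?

kosdnen

naseh and gih both end in -h yet inflect differently (nashen, gihim), so the final letter is not what conditions the rule; the number of vowels is.
"kosdan" has 2 vowels. The stems with 2 vowels (girgum → girgmen, sefew → sefwen, naseh → nashen) delete the last vowel and add -en.
The other pattern: stems with 1 vowel add -im.
So kosdan → kosdnen.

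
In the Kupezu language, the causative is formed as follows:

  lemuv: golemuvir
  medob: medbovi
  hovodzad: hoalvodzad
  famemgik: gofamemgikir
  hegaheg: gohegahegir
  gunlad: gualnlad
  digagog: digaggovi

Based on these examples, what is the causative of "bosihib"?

digagog and hegaheg both end in -g yet inflect differently (digaggovi, gohegahegir), so the final letter is not what conditions the rule; the last vowel is.
"bosihib" has last vowel 'i'. The one such stem in the data (famemgik → gofamemgikir) adds go- … -ir around the stem, so the same rule applies.
So bosihib → gobosihibir.

gobosihibir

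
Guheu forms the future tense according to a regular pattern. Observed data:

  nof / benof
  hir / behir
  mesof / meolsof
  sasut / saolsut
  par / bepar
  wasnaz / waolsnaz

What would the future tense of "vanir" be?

vaolnir

nof and mesof both end in -f yet inflect differently (benof, meolsof), so the final letter is not what conditions the rule; the number of vowels is.
"vanir" has 2 vowels. The stems with 2 vowels (mesof → meolsof, wasnaz → waolsnaz, sasut → saolsut) insert -ol- after the first vowel.
The other pattern: stems with 1 vowel add the prefix be-.
So vanir → vaolnir.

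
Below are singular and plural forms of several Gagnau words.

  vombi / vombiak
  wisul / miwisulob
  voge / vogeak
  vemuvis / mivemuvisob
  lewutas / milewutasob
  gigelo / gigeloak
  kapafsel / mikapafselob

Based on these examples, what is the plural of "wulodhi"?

vombi and vemuvis both have last vowel 'i' yet inflect differently (vombiak, mivemuvisob), so the last vowel is not what conditions the rule; whether the stem ends in a vowel or a consonant is.
"wulodhi" ends in a vowel. The stems ending in a vowel (gigelo → gigeloak, voge → vogeak, vombi → vombiak) add -ak.
So wulodhi → wulodhiak.

wulodhiak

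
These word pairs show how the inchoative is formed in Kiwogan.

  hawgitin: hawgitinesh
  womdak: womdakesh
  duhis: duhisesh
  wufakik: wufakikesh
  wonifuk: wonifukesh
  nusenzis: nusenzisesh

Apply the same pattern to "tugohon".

tugohonesh

Every pair shown (hawgitin → hawgitinesh, womdak → womdakesh, duhis → duhisesh, …) follows the same rule: add -esh.
So tugohon → tugohonesh.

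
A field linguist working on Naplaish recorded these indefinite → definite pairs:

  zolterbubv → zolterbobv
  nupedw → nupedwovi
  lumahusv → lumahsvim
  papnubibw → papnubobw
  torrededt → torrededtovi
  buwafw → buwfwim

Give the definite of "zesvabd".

zesvobd

"zesvabd" has second-to-last letter 'b'. The stems whose second-to-last letter is 'b' (zolterbubv → zolterbobv, papnubibw → papnubobw) change the last vowel to 'o'.
The other patterns: stems whose second-to-last letter is 'd' add -ovi; stems whose second-to-last letter is 'f' or 's' delete the last vowel and add -im.
So zesvabd → zesvobd.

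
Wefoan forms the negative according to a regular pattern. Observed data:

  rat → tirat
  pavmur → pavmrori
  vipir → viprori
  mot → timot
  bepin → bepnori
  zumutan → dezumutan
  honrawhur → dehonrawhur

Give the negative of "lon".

bepin and zumutan both end in -n yet inflect differently (bepnori, dezumutan), so the final letter is not what conditions the rule; the number of vowels is.
"lon" has 1 vowel. The stems with 1 vowel (rat → tirat, mot → timot) add the prefix ti-.
The other patterns: stems with 2 vowels delete the last vowel and add -ori; stems with 3 vowels add the prefix de-.
So lon → tilon.

tilon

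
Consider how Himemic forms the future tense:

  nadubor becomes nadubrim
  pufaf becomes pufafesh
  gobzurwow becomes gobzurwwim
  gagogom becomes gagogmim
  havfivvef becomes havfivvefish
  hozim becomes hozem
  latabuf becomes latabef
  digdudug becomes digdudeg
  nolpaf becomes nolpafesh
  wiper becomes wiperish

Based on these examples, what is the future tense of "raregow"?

wiper and nadubor both end in -r yet inflect differently (wiperish, nadubrim), so the final letter is not what conditions the rule; the last vowel is.
"raregow" has last vowel 'o'. The stems whose last vowel is 'o' (gobzurwow → gobzurwwim, nadubor → nadubrim, gagogom → gagogmim) delete the last vowel and add -im.
The other patterns: stems whose last vowel is 'e' add -ish; stems whose last vowel is 'a' add -esh; stems whose last vowel is 'i' or 'u' change the last vowel to 'e'.
So raregow → raregwim.

raregwim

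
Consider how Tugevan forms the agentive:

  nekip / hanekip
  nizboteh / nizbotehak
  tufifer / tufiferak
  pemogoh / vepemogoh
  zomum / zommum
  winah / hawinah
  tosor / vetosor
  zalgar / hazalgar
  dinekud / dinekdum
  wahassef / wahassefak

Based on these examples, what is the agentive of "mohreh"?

nizboteh and winah both end in -h yet inflect differently (nizbotehak, hawinah), so the final letter is not what conditions the rule; the last vowel is.
"mohreh" has last vowel 'e'. The stems whose last vowel is 'e' (tufifer → tufiferak, nizboteh → nizbotehak, wahassef → wahassefak) add -ak.
So mohreh → mohrehak.

mohrehak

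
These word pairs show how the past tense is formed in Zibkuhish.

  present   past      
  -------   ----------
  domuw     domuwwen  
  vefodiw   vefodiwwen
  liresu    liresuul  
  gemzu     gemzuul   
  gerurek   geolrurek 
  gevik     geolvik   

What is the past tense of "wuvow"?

domuw and liresu both have last vowel 'u' yet inflect differently (domuwwen, liresuul), so the last vowel is not what conditions the rule; the final letter is.
"wuvow" ends in -w. The stems ending in -w (domuw → domuwwen, vefodiw → vefodiwwen) double the final consonant and add -en.
The other patterns: stems ending in -u add -ul; stems ending in -k insert -ol- after the first vowel.
So wuvow → wuvowwen.

wuvowwen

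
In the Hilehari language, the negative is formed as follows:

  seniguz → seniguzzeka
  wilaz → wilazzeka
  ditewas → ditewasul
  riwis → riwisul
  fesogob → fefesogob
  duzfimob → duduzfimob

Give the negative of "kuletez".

kuletezzeka

wilaz and ditewas both have last vowel 'a' yet inflect differently (wilazzeka, ditewasul), so the last vowel is not what conditions the rule; the final letter is.
"kuletez" ends in -z. The stems ending in -z (seniguz → seniguzzeka, wilaz → wilazzeka) double the final consonant and add -eka.
The other patterns: stems ending in -s add -ul; stems ending in -b repeat the first consonant+vowel as a prefix.
So kuletez → kuletezzeka.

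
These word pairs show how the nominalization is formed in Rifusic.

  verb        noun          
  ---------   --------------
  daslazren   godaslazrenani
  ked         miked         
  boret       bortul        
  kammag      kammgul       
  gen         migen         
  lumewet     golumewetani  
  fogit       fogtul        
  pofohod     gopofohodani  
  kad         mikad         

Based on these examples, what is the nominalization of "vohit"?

vohtul

gen and daslazren both end in -n yet inflect differently (migen, godaslazrenani), so the final letter is not what conditions the rule; the number of vowels is.
"vohit" has 2 vowels. The stems with 2 vowels (fogit → fogtul, kammag → kammgul, boret → bortul) delete the last vowel and add -ul.
So vohit → vohtul.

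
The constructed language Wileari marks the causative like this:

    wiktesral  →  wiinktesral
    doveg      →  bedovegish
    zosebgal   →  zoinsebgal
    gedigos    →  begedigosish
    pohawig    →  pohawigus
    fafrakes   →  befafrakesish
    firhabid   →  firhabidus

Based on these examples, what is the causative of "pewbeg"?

bepewbegish

pohawig and doveg both end in -g yet inflect differently (pohawigus, bedovegish), so the final letter is not what conditions the rule; the last vowel is.
"pewbeg" has last vowel 'e'. The stems whose last vowel is 'e' (fafrakes → befafrakesish, doveg → bedovegish) add be- … -ish around the stem.
The other patterns: stems whose last vowel is 'i' add -us; stems whose last vowel is 'a' insert -in- after the first vowel.
So pewbeg → bepewbegish.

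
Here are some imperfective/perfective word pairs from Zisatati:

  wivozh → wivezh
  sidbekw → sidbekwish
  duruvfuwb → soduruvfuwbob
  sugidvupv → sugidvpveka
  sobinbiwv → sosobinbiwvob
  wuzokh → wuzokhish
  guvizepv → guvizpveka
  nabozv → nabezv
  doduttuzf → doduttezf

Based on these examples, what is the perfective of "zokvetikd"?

zokvetikdish

nabozv and sobinbiwv both end in -v yet inflect differently (nabezv, sosobinbiwvob), so the final letter is not what conditions the rule; the second-to-last letter is.
"zokvetikd" has second-to-last letter 'k'. The stems whose second-to-last letter is 'k' (sidbekw → sidbekwish, wuzokh → wuzokhish) add -ish.
The other patterns: stems whose second-to-last letter is 'z' change the last vowel to 'e'; stems whose second-to-last letter is 'w' add so- … -ob around the stem; stems whose second-to-last letter is 'p' delete the last vowel and add -eka.
So zokvetikd → zokvetikdish.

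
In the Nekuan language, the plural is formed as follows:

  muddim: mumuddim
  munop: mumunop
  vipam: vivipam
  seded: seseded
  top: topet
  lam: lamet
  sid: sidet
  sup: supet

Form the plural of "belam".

bebelam

munop and top both end in -p yet inflect differently (mumunop, topet), so the final letter is not what conditions the rule; the number of vowels is.
"belam" has 2 vowels. The stems with 2 vowels (muddim → mumuddim, munop → mumunop, vipam → vivipam) repeat the first consonant+vowel as a prefix.
So belam → bebelam.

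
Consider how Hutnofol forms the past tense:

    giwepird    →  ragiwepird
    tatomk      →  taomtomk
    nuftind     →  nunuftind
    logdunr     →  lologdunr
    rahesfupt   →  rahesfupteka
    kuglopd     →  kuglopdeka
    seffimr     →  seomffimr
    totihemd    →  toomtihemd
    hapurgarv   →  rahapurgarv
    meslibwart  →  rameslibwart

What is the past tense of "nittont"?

ninittont

totihemd and kuglopd both end in -d yet inflect differently (toomtihemd, kuglopdeka), so the final letter is not what conditions the rule; the second-to-last letter is.
"nittont" has second-to-last letter 'n'. The stems whose second-to-last letter is 'n' (logdunr → lologdunr, nuftind → nunuftind) repeat the first consonant+vowel as a prefix.
The other patterns: stems whose second-to-last letter is 'm' insert -om- after the first vowel; stems whose second-to-last letter is 'p' add -eka; stems whose second-to-last letter is 'r' add the prefix ra-.
So nittont → ninittont.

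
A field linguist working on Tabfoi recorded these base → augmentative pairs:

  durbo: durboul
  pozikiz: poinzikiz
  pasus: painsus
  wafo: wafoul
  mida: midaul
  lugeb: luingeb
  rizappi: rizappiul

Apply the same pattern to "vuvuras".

vuinvuras

"vuvuras" ends in a consonant. The stems ending in a consonant (pozikiz → poinzikiz, pasus → painsus, lugeb → luingeb) insert -in- after the first vowel.
So vuvuras → vuinvuras.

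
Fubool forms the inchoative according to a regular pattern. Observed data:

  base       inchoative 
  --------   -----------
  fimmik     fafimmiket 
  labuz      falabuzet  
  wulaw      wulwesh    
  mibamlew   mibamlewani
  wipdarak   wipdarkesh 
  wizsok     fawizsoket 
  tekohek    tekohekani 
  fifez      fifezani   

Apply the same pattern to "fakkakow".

fafakkakowet

wipdarak and tekohek both end in -k yet inflect differently (wipdarkesh, tekohekani), so the final letter is not what conditions the rule; the last vowel is.
"fakkakow" has last vowel 'o'. The one such stem in the data (wizsok → fawizsoket) adds fa- … -et around the stem, so the same rule applies.
So fakkakow → fafakkakowet.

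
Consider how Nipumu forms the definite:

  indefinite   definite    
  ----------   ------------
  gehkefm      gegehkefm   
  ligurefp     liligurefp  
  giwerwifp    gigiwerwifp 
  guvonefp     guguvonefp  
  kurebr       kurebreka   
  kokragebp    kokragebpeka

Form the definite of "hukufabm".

hukufabmeka

ligurefp and kokragebp both end in -p yet inflect differently (liligurefp, kokragebpeka), so the final letter is not what conditions the rule; the second-to-last letter is.
"hukufabm" has second-to-last letter 'b'. The stems whose second-to-last letter is 'b' (kurebr → kurebreka, kokragebp → kokragebpeka) add -eka.
The other pattern: stems whose second-to-last letter is 'f' repeat the first consonant+vowel as a prefix.
So hukufabm → hukufabmeka.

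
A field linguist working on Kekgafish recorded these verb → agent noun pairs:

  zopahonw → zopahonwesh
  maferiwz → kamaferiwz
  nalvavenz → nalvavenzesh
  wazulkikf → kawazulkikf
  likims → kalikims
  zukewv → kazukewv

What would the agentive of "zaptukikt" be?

nalvavenz and maferiwz both end in -z yet inflect differently (nalvavenzesh, kamaferiwz), so the final letter is not what conditions the rule; the second-to-last letter is.
"zaptukikt" has second-to-last letter 'k'. The one such stem in the data (wazulkikf → kawazulkikf) adds the prefix ka-, so the same rule applies.
The other pattern: stems whose second-to-last letter is 'n' add -esh.
So zaptukikt → kazaptukikt.

kazaptukikt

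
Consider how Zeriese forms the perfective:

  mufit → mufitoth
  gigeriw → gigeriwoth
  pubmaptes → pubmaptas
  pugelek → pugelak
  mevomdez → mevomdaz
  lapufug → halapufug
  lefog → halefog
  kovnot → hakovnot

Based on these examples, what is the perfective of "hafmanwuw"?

hahafmanwuw

mufit and kovnot both end in -t yet inflect differently (mufitoth, hakovnot), so the final letter is not what conditions the rule; the last vowel is.
"hafmanwuw" has last vowel 'u'. The one such stem in the data (lapufug → halapufug) adds the prefix ha-, so the same rule applies.
The other patterns: stems whose last vowel is 'i' add -oth; stems whose last vowel is 'e' change the last vowel to 'a'.
So hafmanwuw → hahafmanwuw.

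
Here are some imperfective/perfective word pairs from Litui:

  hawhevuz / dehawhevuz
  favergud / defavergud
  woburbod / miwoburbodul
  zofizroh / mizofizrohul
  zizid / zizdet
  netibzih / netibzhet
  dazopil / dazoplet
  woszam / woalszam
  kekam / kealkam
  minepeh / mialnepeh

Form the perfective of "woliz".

favergud and woburbod both end in -d yet inflect differently (defavergud, miwoburbodul), so the final letter is not what conditions the rule; the last vowel is.
"woliz" has last vowel 'i'. The stems whose last vowel is 'i' (zizid → zizdet, netibzih → netibzhet, dazopil → dazoplet) delete the last vowel and add -et.
So woliz → wolzet.

wolzet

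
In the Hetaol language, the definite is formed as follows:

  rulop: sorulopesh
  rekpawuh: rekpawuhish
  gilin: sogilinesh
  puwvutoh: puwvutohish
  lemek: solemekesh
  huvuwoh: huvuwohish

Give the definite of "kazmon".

puwvutoh and rulop both have last vowel 'o' yet inflect differently (puwvutohish, sorulopesh), so the last vowel is not what conditions the rule; the final letter is.
"kazmon" ends in -n. The one such stem in the data (gilin → sogilinesh) adds so- … -esh around the stem, so the same rule applies.
The other pattern: stems ending in -h add -ish.
So kazmon → sokazmonesh.

sokazmonesh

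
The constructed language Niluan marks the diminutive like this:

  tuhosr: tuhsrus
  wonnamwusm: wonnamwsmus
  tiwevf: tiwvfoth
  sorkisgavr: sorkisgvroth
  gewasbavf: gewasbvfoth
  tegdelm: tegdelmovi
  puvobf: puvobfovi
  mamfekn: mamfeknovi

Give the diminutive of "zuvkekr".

zuvkekrovi

tuhosr and sorkisgavr both end in -r yet inflect differently (tuhsrus, sorkisgvroth), so the final letter is not what conditions the rule; the second-to-last letter is.
"zuvkekr" has second-to-last letter 'k'. The one such stem in the data (mamfekn → mamfeknovi) adds -ovi, so the same rule applies.
So zuvkekr → zuvkekrovi.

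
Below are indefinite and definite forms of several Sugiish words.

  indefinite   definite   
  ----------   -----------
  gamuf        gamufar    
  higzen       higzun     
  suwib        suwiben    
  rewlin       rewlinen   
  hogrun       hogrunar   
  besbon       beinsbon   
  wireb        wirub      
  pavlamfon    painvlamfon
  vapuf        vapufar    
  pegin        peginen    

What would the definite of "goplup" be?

goplupar

higzen and hogrun both end in -n yet inflect differently (higzun, hogrunar), so the final letter is not what conditions the rule; the last vowel is.
"goplup" has last vowel 'u'. The stems whose last vowel is 'u' (vapuf → vapufar, gamuf → gamufar, hogrun → hogrunar) add -ar.
So goplup → goplupar.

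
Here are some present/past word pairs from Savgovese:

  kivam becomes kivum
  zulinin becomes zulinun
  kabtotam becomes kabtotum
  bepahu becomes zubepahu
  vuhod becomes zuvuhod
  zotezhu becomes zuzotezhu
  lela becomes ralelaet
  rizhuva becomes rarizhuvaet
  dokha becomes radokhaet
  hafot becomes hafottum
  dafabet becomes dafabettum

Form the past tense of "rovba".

rarovbaet

kivam and lela both have last vowel 'a' yet inflect differently (kivum, ralelaet), so the last vowel is not what conditions the rule; the final letter is.
"rovba" ends in -a. The stems ending in -a (lela → ralelaet, rizhuva → rarizhuvaet, dokha → radokhaet) add ra- … -et around the stem.
The other patterns: stems ending in -m or -n change the last vowel to 'u'; stems ending in -d or -u add the prefix zu-; stems ending in -t double the final consonant and add -um.
So rovba → rarovbaet.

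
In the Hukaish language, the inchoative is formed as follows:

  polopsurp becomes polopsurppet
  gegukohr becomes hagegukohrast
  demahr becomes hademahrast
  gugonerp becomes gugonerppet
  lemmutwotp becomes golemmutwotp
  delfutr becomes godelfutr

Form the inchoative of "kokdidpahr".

"kokdidpahr" has second-to-last letter 'h'. The stems whose second-to-last letter is 'h' (demahr → hademahrast, gegukohr → hagegukohrast) add ha- … -ast around the stem.
The other patterns: stems whose second-to-last letter is 't' add the prefix go-; stems whose second-to-last letter is 'r' double the final consonant and add -et.
So kokdidpahr → hakokdidpahrast.

hakokdidpahrast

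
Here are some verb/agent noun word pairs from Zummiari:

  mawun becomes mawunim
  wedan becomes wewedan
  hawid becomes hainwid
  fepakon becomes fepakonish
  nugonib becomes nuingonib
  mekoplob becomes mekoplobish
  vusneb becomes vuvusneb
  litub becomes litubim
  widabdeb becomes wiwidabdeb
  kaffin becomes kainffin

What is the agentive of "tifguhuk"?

fepakon and kaffin both end in -n yet inflect differently (fepakonish, kainffin), so the final letter is not what conditions the rule; the last vowel is.
"tifguhuk" has last vowel 'u'. The stems whose last vowel is 'u' (litub → litubim, mawun → mawunim) add -im.
The other patterns: stems whose last vowel is 'o' add -ish; stems whose last vowel is 'i' insert -in- after the first vowel; stems whose last vowel is 'a' or 'e' repeat the first consonant+vowel as a prefix.
So tifguhuk → tifguhukim.

tifguhukim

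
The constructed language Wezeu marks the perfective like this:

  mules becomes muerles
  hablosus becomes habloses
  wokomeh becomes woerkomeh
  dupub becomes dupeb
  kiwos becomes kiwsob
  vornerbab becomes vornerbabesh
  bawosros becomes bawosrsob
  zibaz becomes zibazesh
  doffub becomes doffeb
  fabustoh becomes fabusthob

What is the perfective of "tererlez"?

dupub and vornerbab both end in -b yet inflect differently (dupeb, vornerbabesh), so the final letter is not what conditions the rule; the last vowel is.
"tererlez" has last vowel 'e'. The stems whose last vowel is 'e' (mules → muerles, wokomeh → woerkomeh) insert -er- after the first vowel.
So tererlez → teerrerlez.

teerrerlez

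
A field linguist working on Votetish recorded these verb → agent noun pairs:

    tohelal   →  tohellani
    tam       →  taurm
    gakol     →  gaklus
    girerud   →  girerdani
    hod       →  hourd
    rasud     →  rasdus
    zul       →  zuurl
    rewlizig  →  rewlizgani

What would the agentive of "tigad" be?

zul and gakol both end in -l yet inflect differently (zuurl, gaklus), so the final letter is not what conditions the rule; the number of vowels is.
"tigad" has 2 vowels. The stems with 2 vowels (gakol → gaklus, rasud → rasdus) delete the last vowel and add -us.
The other patterns: stems with 1 vowel insert -ur- after the first vowel; stems with 3 vowels delete the last vowel and add -ani.
So tigad → tigdus.

tigdus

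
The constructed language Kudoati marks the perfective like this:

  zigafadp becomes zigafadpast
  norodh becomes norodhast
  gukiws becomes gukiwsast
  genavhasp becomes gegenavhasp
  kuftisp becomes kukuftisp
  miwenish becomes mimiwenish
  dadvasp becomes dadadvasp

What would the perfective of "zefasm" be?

zezefasm

zigafadp and genavhasp both end in -p yet inflect differently (zigafadpast, gegenavhasp), so the final letter is not what conditions the rule; the second-to-last letter is.
"zefasm" has second-to-last letter 's'. The stems whose second-to-last letter is 's' (genavhasp → gegenavhasp, kuftisp → kukuftisp, miwenish → mimiwenish) repeat the first consonant+vowel as a prefix.
The other pattern: stems whose second-to-last letter is 'd' or 'w' add -ast.
So zefasm → zezefasm.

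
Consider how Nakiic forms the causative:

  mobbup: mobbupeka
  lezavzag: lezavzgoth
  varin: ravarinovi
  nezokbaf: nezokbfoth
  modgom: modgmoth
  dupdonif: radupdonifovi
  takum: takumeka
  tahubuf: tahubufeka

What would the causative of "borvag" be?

borvgoth

nezokbaf and tahubuf both end in -f yet inflect differently (nezokbfoth, tahubufeka), so the final letter is not what conditions the rule; the last vowel is.
"borvag" has last vowel 'a'. The stems whose last vowel is 'a' (lezavzag → lezavzgoth, nezokbaf → nezokbfoth) delete the last vowel and add -oth.
So borvag → borvgoth.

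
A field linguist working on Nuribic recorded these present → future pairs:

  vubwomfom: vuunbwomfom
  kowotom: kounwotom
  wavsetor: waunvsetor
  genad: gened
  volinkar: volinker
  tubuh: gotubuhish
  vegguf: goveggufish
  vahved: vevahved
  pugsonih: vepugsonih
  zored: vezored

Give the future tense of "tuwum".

wavsetor and volinkar both end in -r yet inflect differently (waunvsetor, volinker), so the final letter is not what conditions the rule; the last vowel is.
"tuwum" has last vowel 'u'. The stems whose last vowel is 'u' (tubuh → gotubuhish, vegguf → goveggufish) add go- … -ish around the stem.
The other patterns: stems whose last vowel is 'o' insert -un- after the first vowel; stems whose last vowel is 'a' change the last vowel to 'e'; stems whose last vowel is 'e' or 'i' add the prefix ve-.
So tuwum → gotuwumish.

gotuwumish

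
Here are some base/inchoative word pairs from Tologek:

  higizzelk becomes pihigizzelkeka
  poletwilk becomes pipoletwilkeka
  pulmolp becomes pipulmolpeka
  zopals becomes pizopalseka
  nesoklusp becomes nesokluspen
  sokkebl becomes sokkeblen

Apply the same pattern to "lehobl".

pulmolp and nesoklusp both end in -p yet inflect differently (pipulmolpeka, nesokluspen), so the final letter is not what conditions the rule; the second-to-last letter is.
"lehobl" has second-to-last letter 'b'. The one such stem in the data (sokkebl → sokkeblen) adds -en, so the same rule applies.
So lehobl → lehoblen.

lehoblen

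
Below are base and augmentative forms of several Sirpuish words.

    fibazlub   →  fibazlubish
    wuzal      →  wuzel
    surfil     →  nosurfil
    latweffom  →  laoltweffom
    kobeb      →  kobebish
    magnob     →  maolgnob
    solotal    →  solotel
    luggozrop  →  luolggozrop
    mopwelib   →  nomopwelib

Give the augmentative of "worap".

worep

kobeb and magnob both end in -b yet inflect differently (kobebish, maolgnob), so the final letter is not what conditions the rule; the last vowel is.
"worap" has last vowel 'a'. The stems whose last vowel is 'a' (wuzal → wuzel, solotal → solotel) change the last vowel to 'e'.
The other patterns: stems whose last vowel is 'e' or 'u' add -ish; stems whose last vowel is 'o' insert -ol- after the first vowel; stems whose last vowel is 'i' add the prefix no-.
So worap → worep.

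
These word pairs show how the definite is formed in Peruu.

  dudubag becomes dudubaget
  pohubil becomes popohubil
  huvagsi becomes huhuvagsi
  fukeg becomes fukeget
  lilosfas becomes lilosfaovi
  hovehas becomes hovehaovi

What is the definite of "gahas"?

lilosfas and dudubag both have last vowel 'a' yet inflect differently (lilosfaovi, dudubaget), so the last vowel is not what conditions the rule; the final letter is.
"gahas" ends in -s. The stems ending in -s (lilosfas → lilosfaovi, hovehas → hovehaovi) drop the final letter and add -ovi.
The other patterns: stems ending in -i or -l repeat the first consonant+vowel as a prefix; stems ending in -g add -et.
So gahas → gahaovi.

gahaovi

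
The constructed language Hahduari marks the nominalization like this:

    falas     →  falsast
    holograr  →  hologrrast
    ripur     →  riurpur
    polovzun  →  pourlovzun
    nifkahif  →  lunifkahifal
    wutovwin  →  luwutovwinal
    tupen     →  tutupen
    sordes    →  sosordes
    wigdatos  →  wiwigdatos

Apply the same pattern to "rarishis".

holograr and ripur both end in -r yet inflect differently (hologrrast, riurpur), so the final letter is not what conditions the rule; the last vowel is.
"rarishis" has last vowel 'i'. The stems whose last vowel is 'i' (nifkahif → lunifkahifal, wutovwin → luwutovwinal) add lu- … -al around the stem.
So rarishis → lurarishisal.

lurarishisal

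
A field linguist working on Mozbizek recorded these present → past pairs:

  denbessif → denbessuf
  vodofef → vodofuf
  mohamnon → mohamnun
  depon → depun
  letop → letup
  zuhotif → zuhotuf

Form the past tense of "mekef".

Every pair shown (denbessif → denbessuf, vodofef → vodofuf, mohamnon → mohamnun, …) follows the same rule: change the last vowel to 'u'.
So mekef → mekuf.

mekuf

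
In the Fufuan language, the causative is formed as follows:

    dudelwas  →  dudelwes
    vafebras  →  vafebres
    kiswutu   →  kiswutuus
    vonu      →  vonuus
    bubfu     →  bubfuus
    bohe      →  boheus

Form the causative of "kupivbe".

kupivbeus

vonu and vafebras both begin with v- yet inflect differently (vonuus, vafebres), so the first letter is not what conditions the rule; the final letter is.
"kupivbe" ends in -e. The one such stem in the data (bohe → boheus) adds -us, so the same rule applies.
So kupivbe → kupivbeus.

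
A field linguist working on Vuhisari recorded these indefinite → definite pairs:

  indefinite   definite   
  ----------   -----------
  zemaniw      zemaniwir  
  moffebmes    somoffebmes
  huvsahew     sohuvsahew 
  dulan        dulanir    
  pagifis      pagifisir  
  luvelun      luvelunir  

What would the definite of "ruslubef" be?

soruslubef

huvsahew and zemaniw both end in -w yet inflect differently (sohuvsahew, zemaniwir), so the final letter is not what conditions the rule; the last vowel is.
"ruslubef" has last vowel 'e'. The stems whose last vowel is 'e' (huvsahew → sohuvsahew, moffebmes → somoffebmes) add the prefix so-.
So ruslubef → soruslubef.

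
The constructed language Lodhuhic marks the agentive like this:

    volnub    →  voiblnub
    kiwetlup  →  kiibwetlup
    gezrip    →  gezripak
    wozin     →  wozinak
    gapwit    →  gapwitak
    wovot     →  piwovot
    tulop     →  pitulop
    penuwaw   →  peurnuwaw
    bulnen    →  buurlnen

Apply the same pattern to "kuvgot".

kiwetlup and gezrip both end in -p yet inflect differently (kiibwetlup, gezripak), so the final letter is not what conditions the rule; the last vowel is.
"kuvgot" has last vowel 'o'. The stems whose last vowel is 'o' (wovot → piwovot, tulop → pitulop) add the prefix pi-.
The other patterns: stems whose last vowel is 'u' insert -ib- after the first vowel; stems whose last vowel is 'i' add -ak; stems whose last vowel is 'a' or 'e' insert -ur- after the first vowel.
So kuvgot → pikuvgot.

pikuvgot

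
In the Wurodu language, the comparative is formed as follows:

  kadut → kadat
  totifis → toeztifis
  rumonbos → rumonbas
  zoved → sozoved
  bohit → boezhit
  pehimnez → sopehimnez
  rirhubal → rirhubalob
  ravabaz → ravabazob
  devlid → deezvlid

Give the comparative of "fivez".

sofivez

pehimnez and ravabaz both end in -z yet inflect differently (sopehimnez, ravabazob), so the final letter is not what conditions the rule; the last vowel is.
"fivez" has last vowel 'e'. The stems whose last vowel is 'e' (pehimnez → sopehimnez, zoved → sozoved) add the prefix so-.
So fivez → sofivez.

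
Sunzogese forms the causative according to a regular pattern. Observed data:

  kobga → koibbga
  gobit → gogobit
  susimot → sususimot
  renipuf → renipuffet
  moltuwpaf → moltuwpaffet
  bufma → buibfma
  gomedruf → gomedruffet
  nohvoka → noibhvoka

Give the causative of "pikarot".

"pikarot" ends in -t. The stems ending in -t (gobit → gogobit, susimot → sususimot) repeat the first consonant+vowel as a prefix.
The other patterns: stems ending in -f double the final consonant and add -et; stems ending in -a insert -ib- after the first vowel.
So pikarot → pipikarot.

pipikarot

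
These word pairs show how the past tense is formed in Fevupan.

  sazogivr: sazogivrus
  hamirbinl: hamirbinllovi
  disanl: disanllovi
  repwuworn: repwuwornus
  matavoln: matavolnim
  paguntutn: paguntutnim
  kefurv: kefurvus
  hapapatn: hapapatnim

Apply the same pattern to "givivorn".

repwuworn and paguntutn both end in -n yet inflect differently (repwuwornus, paguntutnim), so the final letter is not what conditions the rule; the second-to-last letter is.
"givivorn" has second-to-last letter 'r'. The stems whose second-to-last letter is 'r' (kefurv → kefurvus, repwuworn → repwuwornus) add -us.
So givivorn → givivornus.

givivornus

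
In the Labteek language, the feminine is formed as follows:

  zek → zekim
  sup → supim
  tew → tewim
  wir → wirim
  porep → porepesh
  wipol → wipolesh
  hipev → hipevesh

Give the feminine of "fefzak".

fefzakesh

sup and porep both end in -p yet inflect differently (supim, porepesh), so the final letter is not what conditions the rule; the number of vowels is.
"fefzak" has 2 vowels. The stems with 2 vowels (porep → porepesh, wipol → wipolesh, hipev → hipevesh) add -esh.
So fefzak → fefzakesh.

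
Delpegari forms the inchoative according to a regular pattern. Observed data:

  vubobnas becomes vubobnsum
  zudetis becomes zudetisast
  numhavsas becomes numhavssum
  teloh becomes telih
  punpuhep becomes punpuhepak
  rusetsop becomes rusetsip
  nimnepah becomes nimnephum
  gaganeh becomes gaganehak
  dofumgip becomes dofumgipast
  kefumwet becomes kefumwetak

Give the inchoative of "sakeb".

"sakeb" has last vowel 'e'. The stems whose last vowel is 'e' (gaganeh → gaganehak, kefumwet → kefumwetak, punpuhep → punpuhepak) add -ak.
The other patterns: stems whose last vowel is 'o' change the last vowel to 'i'; stems whose last vowel is 'i' add -ast; stems whose last vowel is 'a' delete the last vowel and add -um.
So sakeb → sakebak.

sakebak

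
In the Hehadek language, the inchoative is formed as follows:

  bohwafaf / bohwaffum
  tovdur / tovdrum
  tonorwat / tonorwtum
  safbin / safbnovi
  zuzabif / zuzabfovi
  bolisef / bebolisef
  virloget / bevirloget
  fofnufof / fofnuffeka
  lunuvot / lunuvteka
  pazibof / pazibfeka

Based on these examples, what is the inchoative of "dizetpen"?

bedizetpen

"dizetpen" has last vowel 'e'. The stems whose last vowel is 'e' (bolisef → bebolisef, virloget → bevirloget) add the prefix be-.
The other patterns: stems whose last vowel is 'a' or 'u' delete the last vowel and add -um; stems whose last vowel is 'i' delete the last vowel and add -ovi; stems whose last vowel is 'o' delete the last vowel and add -eka.
So dizetpen → bedizetpen.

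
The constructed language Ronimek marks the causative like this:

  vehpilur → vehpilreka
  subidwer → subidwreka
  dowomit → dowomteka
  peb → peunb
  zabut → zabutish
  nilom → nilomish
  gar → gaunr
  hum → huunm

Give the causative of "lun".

hum and nilom both end in -m yet inflect differently (huunm, nilomish), so the final letter is not what conditions the rule; the number of vowels is.
"lun" has 1 vowel. The stems with 1 vowel (gar → gaunr, peb → peunb, hum → huunm) insert -un- after the first vowel.
The other patterns: stems with 2 vowels add -ish; stems with 3 vowels delete the last vowel and add -eka.
So lun → luunn.

luunn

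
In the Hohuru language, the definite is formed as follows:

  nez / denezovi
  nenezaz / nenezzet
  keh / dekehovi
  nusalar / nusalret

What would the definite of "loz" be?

nez and nenezaz both end in -z yet inflect differently (denezovi, nenezzet), so the final letter is not what conditions the rule; the number of vowels is.
"loz" has 1 vowel. The stems with 1 vowel (keh → dekehovi, nez → denezovi) add de- … -ovi around the stem.
The other pattern: stems with 3 vowels delete the last vowel and add -et.
So loz → delozovi.

delozovi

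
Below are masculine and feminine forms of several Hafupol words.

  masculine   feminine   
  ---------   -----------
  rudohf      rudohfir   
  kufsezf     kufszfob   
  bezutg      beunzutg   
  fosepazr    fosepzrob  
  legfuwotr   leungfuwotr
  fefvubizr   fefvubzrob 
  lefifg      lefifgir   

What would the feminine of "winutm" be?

fosepazr and legfuwotr both end in -r yet inflect differently (fosepzrob, leungfuwotr), so the final letter is not what conditions the rule; the second-to-last letter is.
"winutm" has second-to-last letter 't'. The stems whose second-to-last letter is 't' (bezutg → beunzutg, legfuwotr → leungfuwotr) insert -un- after the first vowel.
So winutm → wiunnutm.

wiunnutm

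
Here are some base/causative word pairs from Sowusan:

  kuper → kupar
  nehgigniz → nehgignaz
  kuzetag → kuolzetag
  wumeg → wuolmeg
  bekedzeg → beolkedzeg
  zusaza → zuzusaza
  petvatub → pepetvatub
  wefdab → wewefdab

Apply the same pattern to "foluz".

folaz

kuper and wumeg both have last vowel 'e' yet inflect differently (kupar, wuolmeg), so the last vowel is not what conditions the rule; the final letter is.
"foluz" ends in -z. The one such stem in the data (nehgigniz → nehgignaz) changes the last vowel to 'a' (as does kuper), so the same rule applies.
The other patterns: stems ending in -g insert -ol- after the first vowel; stems ending in -a or -b repeat the first consonant+vowel as a prefix.
So foluz → folaz.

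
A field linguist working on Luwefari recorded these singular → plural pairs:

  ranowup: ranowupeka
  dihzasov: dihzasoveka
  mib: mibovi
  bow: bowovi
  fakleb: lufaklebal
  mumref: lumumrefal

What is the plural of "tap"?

"tap" has 1 vowel. The stems with 1 vowel (mib → mibovi, bow → bowovi) add -ovi.
So tap → tapovi.

tapovi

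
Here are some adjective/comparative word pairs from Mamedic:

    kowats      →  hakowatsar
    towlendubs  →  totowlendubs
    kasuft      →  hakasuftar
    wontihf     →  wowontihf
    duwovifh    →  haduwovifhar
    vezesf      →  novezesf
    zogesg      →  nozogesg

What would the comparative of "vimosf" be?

novimosf

kowats and towlendubs both end in -s yet inflect differently (hakowatsar, totowlendubs), so the final letter is not what conditions the rule; the second-to-last letter is.
"vimosf" has second-to-last letter 's'. The stems whose second-to-last letter is 's' (vezesf → novezesf, zogesg → nozogesg) add the prefix no-.
The other patterns: stems whose second-to-last letter is 'f' or 't' add ha- … -ar around the stem; stems whose second-to-last letter is 'b' or 'h' repeat the first consonant+vowel as a prefix.
So vimosf → novimosf.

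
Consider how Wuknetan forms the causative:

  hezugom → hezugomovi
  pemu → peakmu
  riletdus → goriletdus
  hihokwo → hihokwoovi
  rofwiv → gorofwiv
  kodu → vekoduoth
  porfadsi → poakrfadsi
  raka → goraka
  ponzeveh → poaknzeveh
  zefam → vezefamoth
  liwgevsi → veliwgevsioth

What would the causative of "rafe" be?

gorafe

"rafe" begins with r-. The stems beginning with r- (riletdus → goriletdus, rofwiv → gorofwiv, raka → goraka) add the prefix go-.
The other patterns: stems beginning with p- insert -ak- after the first vowel; stems beginning with h- add -ovi; stems beginning with k-, l- or z- add ve- … -oth around the stem.
So rafe → gorafe.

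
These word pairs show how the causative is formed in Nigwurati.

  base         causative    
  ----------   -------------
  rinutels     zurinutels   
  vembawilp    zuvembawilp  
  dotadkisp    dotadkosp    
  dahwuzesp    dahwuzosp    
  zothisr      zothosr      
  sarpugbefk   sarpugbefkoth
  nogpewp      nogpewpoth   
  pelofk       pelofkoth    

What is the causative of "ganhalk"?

"ganhalk" has second-to-last letter 'l'. The stems whose second-to-last letter is 'l' (rinutels → zurinutels, vembawilp → zuvembawilp) add the prefix zu-.
The other patterns: stems whose second-to-last letter is 's' change the last vowel to 'o'; stems whose second-to-last letter is 'f' or 'w' add -oth.
So ganhalk → zuganhalk.

zuganhalk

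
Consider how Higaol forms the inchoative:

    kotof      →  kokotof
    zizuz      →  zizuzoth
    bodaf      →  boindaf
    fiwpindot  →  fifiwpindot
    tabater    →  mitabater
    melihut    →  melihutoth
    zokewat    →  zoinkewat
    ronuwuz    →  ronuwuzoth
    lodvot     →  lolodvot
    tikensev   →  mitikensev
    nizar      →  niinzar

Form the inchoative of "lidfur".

lidfuroth

"lidfur" has last vowel 'u'. The stems whose last vowel is 'u' (ronuwuz → ronuwuzoth, melihut → melihutoth, zizuz → zizuzoth) add -oth.
So lidfur → lidfuroth.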